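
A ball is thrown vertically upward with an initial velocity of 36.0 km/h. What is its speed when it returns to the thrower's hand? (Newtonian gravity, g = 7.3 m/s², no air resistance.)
By conservation of energy, the ball returns at the same speed = 36.0 km/h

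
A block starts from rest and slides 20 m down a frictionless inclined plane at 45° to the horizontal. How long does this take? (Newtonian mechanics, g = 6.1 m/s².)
a = g sin(θ) = 6.1 × sin(45°) = 4.31 m/s²
t = √(2d/a) = √(2 × 20 / 4.31) = 3.05 s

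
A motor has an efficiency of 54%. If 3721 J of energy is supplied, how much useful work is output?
W_out = η × W_in = 0.54 × 3721 = 2009.3 J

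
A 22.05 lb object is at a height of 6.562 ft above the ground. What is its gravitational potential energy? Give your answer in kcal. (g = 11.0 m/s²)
PE = mgh = 10 kg × 11.0 m/s² × 2 m = 220 J = 0.05259 kcal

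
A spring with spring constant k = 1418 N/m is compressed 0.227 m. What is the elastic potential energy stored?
PE = ½kx² = ½×1418×0.227² = 36.53 J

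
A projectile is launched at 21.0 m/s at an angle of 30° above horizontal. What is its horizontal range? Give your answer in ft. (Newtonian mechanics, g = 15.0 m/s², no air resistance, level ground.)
R = v₀² sin(2θ) / g (with unit conversion) = 83.53 ft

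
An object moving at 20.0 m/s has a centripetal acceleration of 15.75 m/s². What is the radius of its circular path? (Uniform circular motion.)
r = v²/a_c = 20.0²/15.75 = 25.4 m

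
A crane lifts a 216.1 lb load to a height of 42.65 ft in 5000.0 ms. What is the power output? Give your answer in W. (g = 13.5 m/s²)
W = mgh = 98.02×13.5×13 = 1.72e+04 J
P = W/t = 1.72e+04/5 = 3440 W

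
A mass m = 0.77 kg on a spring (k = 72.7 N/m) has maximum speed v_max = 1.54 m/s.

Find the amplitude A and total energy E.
½mv²_max = ½kA² → A = v_max√(m/k) = 1.54×√(0.77/72.7) = 0.1585 m = 15.85 cm
E = ½mv²_max = ½×0.77×1.54² = 0.9131 J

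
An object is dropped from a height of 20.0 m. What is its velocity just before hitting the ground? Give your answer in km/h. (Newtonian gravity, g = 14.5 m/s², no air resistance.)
v = √(2gh) (with unit conversion) = 86.7 km/h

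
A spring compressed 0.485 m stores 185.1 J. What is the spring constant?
PE = ½kx² → k = 2PE/x² = 2×185.1/0.485² = 1574.0 N/m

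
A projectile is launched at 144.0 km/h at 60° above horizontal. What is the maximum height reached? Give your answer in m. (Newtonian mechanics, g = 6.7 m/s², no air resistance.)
H = v₀²sin²(θ)/(2g) (with unit conversion) = 89.55 m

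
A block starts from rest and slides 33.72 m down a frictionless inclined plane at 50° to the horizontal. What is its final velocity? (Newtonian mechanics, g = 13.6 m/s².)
a = g sin(θ) = 13.6 × sin(50°) = 10.42 m/s²
v = √(2ad) = √(2 × 10.42 × 33.72) = 26.51 m/s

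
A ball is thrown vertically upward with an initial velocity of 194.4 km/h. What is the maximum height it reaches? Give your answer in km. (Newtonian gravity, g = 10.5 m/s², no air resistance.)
h_max = v₀²/(2g) (with unit conversion) = 0.1389 km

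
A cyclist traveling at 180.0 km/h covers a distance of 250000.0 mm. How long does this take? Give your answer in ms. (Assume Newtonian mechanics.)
t = d/v (with unit conversion) = 5000.0 ms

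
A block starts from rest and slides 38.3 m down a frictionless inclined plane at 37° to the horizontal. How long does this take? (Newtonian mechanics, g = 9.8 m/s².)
a = g sin(θ) = 9.8 × sin(37°) = 5.9 m/s²
t = √(2d/a) = √(2 × 38.3 / 5.9) = 3.6 s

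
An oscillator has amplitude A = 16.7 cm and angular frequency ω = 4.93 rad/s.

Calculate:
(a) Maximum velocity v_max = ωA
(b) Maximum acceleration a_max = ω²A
v_max = ωA = 4.93×0.167 = 0.8233 m/s
a_max = ω²A = 4.93²×0.167 = 4.059 m/s²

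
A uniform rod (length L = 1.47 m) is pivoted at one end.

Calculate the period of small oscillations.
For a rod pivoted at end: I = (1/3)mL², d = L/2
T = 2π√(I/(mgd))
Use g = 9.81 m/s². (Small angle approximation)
I/m = (1/3)L² = 0.7203 m²; d = L/2 = 0.735 m
T = 2π√(I/(mgd)) = 2π√(0.7203/(9.81×0.735)) = 1.986 s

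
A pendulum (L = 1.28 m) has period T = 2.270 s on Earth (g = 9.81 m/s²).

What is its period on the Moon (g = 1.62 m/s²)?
T = 2π√(L/g), so T_moon/T_earth = √(g_earth/g_moon)
T_moon = 2π√(1.28/1.62) = 5.585 s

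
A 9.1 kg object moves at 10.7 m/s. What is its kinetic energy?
KE = ½mv² = ½×9.1×10.7² = 520.9295 J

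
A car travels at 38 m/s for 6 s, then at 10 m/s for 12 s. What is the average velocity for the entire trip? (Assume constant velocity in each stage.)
d₁ = v₁t₁ = 38 × 6 = 228 m
d₂ = v₂t₂ = 10 × 12 = 120 m
d_total = 348 m, t_total = 18 s
v_avg = d_total/t_total = 348/18 = 19.33 m/s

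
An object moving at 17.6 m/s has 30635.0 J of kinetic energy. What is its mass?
KE = ½mv² → m = 2KE/v² = 2×30635.0/17.6² = 197.8 kg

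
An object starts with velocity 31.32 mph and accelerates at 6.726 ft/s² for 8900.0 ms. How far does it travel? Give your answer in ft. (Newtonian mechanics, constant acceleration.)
d = v₀t + ½at² (with unit conversion) = 675.2 ft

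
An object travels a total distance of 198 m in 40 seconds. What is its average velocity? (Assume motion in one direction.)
v_avg = Δd / Δt = 198 / 40 = 4.95 m/s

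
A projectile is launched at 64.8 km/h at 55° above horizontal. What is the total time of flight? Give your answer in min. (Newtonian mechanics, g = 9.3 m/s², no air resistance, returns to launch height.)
T = 2v₀sin(θ)/g (with unit conversion) = 0.05285 min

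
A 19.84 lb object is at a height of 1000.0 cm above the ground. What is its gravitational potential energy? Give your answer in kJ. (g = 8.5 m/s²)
PE = mgh = 8.999 kg × 8.5 m/s² × 10 m = 764.9 J = 0.7649 kJ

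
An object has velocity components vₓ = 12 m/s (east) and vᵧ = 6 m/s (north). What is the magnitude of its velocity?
|v| = √(vₓ² + vᵧ²) = √(12² + 6²) = √(180) = 13.42 m/s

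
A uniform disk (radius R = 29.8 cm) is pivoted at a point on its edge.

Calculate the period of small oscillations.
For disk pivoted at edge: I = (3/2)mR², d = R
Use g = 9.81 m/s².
I/m = (3/2)R² = 0.1332 m²; d = R = 0.298 m
T = 2π√((3/2)R²/(gR)) = 2π√(3R/(2g)) = 1.341 s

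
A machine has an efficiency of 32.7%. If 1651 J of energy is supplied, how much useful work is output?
W_out = η × W_in = 0.327 × 1651 = 539.88 J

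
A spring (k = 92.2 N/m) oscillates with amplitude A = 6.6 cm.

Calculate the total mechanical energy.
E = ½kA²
E = ½kA² = ½×92.2×(0.066)² = 0.2008 J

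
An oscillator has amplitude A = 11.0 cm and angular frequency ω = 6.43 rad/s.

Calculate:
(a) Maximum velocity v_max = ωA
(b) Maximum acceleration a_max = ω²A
v_max = ωA = 6.43×0.11 = 0.7073 m/s
a_max = ω²A = 6.43²×0.11 = 4.548 m/s²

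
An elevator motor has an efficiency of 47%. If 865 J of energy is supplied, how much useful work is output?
W_out = η × W_in = 0.47 × 865 = 406.55 J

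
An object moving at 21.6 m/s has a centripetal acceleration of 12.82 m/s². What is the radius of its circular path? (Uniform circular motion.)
r = v²/a_c = 21.6²/12.82 = 36.39 m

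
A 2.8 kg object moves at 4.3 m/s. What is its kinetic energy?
KE = ½mv² = ½×2.8×4.3² = 25.886 J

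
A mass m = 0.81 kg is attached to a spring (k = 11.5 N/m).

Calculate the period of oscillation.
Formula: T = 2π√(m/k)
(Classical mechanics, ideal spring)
T = 2π√(m/k) = 2π√(0.81/11.5) = 1.668 s; f = 1/T = 0.5997 Hz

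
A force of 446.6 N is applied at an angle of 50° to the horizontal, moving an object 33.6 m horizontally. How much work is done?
W = Fd cosθ = 446.6×33.6×cos(50°) = 9645.5 J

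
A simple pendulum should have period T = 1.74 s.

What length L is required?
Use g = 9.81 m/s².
T = 2π√(L/g) → L = g(T/2π)² = 9.81×(1.74/2π)² = 0.7523 m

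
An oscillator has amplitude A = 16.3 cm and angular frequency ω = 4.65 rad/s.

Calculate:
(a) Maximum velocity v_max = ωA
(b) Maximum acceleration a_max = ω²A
v_max = ωA = 4.65×0.163 = 0.758 m/s
a_max = ω²A = 4.65²×0.163 = 3.524 m/s²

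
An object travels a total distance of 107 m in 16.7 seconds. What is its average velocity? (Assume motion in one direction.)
v_avg = Δd / Δt = 107 / 16.7 = 6.41 m/s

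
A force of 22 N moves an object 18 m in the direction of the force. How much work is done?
W = Fd = 22×18 = 396.0 J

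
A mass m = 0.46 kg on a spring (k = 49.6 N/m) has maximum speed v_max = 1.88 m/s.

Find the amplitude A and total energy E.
½mv²_max = ½kA² → A = v_max√(m/k) = 1.88×√(0.46/49.6) = 0.181 m = 18.1 cm
E = ½mv²_max = ½×0.46×1.88² = 0.8129 J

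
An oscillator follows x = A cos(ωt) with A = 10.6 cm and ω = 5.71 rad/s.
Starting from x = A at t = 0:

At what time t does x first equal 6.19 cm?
cos(ωt) = x/A = 6.19/10.6 = 0.584
ωt = arccos(0.584) = 0.9472 rad
t = 0.9472/5.71 = 0.1659 s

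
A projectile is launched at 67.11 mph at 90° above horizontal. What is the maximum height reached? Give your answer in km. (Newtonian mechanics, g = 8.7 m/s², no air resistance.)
H = v₀²sin²(θ)/(2g) (with unit conversion) = 0.05173 km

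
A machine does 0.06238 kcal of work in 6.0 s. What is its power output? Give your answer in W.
P = W/t = 261 J / 6 s = 43.5 W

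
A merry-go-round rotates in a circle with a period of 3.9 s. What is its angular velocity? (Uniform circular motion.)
ω = 2π/T = 2π/3.9 = 1.6111 rad/s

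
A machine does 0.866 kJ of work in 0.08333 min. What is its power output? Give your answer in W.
P = W/t = 866 J / 5 s = 173.2 W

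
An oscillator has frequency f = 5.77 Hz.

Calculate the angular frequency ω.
ω = 2πf = 2π×5.77 = 36.25 rad/s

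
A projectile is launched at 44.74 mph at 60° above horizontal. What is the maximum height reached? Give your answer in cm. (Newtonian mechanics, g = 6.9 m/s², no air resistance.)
H = v₀²sin²(θ)/(2g) (with unit conversion) = 2174.0 cm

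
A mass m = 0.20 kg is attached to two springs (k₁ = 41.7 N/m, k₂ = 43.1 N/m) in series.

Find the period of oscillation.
k_eq = k₁k₂/(k₁+k₂) = 21.19 N/m
T = 2π√(m/k_eq) = 2π√(0.2/21.19) = 0.6104 s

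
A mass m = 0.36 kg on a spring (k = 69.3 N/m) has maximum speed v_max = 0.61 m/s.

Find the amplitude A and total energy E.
½mv²_max = ½kA² → A = v_max√(m/k) = 0.61×√(0.36/69.3) = 0.04397 m = 4.397 cm
E = ½mv²_max = ½×0.36×0.61² = 0.06698 J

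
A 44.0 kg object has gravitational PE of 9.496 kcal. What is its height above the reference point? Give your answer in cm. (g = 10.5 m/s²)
PE = mgh → h = PE/(mg) = 3.973e+04 J / (44 kg × 10.5 m/s²) = 86 m = 8600.0 cm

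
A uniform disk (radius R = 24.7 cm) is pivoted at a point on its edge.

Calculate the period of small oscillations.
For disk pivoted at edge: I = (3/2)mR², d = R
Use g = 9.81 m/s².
I/m = (3/2)R² = 0.09151 m²; d = R = 0.247 m
T = 2π√((3/2)R²/(gR)) = 2π√(3R/(2g)) = 1.221 s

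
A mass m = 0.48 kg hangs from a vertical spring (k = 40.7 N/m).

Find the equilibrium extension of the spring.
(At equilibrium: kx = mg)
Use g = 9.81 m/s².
x_eq = mg/k = 0.48×9.81/40.7 = 0.1157 m = 11.57 cm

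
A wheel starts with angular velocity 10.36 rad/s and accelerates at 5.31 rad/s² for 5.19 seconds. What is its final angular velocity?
ω = ω₀ + αt = 10.36 + 5.31 × 5.19 = 37.92 rad/s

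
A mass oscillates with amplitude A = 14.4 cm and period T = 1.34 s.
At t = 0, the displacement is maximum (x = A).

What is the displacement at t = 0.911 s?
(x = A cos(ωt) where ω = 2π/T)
ω = 2π/T = 2π/1.34 = 4.689 rad/s
x = A cos(ωt) = 14.4×cos(4.689×0.911) = -6.143 cm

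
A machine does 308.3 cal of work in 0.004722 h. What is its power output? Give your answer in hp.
P = W/t = 1290 J / 17 s = 75.88 W = 0.1018 hp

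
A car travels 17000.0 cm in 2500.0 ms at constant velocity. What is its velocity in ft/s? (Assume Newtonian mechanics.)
v = d/t (with unit conversion) = 223.1 ft/s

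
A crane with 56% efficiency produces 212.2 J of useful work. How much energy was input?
W_in = W_out/η = 212.2/0.56 = 378.93 J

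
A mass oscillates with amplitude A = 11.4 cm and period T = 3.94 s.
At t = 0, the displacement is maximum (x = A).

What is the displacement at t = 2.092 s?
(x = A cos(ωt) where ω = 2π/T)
ω = 2π/T = 2π/3.94 = 1.595 rad/s
x = A cos(ωt) = 11.4×cos(1.595×2.092) = -11.18 cm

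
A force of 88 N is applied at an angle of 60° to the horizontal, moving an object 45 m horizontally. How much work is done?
W = Fd cosθ = 88×45×cos(60°) = 1980.0 J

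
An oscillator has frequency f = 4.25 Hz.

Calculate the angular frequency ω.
ω = 2πf = 2π×4.25 = 26.7 rad/s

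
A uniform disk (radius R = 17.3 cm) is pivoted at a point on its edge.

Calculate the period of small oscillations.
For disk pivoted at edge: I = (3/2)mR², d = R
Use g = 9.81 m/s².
I/m = (3/2)R² = 0.04489 m²; d = R = 0.173 m
T = 2π√((3/2)R²/(gR)) = 2π√(3R/(2g)) = 1.022 s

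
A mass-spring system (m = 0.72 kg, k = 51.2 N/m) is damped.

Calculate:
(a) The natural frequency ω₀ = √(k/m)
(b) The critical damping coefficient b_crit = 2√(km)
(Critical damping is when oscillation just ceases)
ω₀ = √(k/m) = √(51.2/0.72) = 8.433 rad/s
b_crit = 2√(km) = 2√(51.2×0.72) = 12.14 kg/s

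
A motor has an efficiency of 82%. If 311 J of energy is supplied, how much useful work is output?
W_out = η × W_in = 0.82 × 311 = 255.02 J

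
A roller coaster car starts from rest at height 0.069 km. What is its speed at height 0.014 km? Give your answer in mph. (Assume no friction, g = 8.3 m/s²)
mgh₁ = ½mv₂² + mgh₂ → v₂ = √(2g(h₁−h₂)) = √(2×8.3×(69−14)) = 30.22 m/s = 67.59 mph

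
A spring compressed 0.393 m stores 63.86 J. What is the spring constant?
PE = ½kx² → k = 2PE/x² = 2×63.86/0.393² = 826.9 N/m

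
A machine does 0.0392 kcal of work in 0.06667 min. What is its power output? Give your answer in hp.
P = W/t = 164 J / 4 s = 41 W = 0.05498 hp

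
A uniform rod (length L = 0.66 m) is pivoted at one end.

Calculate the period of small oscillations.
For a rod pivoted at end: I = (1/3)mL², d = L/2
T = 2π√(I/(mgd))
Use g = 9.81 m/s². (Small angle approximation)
I/m = (1/3)L² = 0.1452 m²; d = L/2 = 0.33 m
T = 2π√(I/(mgd)) = 2π√(0.1452/(9.81×0.33)) = 1.331 s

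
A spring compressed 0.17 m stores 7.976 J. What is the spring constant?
PE = ½kx² → k = 2PE/x² = 2×7.976/0.17² = 552.0 N/m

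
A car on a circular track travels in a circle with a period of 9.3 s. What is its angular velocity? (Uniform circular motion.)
ω = 2π/T = 2π/9.3 = 0.6756 rad/s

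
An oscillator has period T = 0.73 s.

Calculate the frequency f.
f = 1/T = 1/0.73 = 1.37 Hz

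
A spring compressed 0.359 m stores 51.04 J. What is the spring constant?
PE = ½kx² → k = 2PE/x² = 2×51.04/0.359² = 792.0 N/m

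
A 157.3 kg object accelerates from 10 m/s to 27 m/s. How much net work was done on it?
W_net = ΔKE = ½m(v₂² − v₁²) = ½×157.3×(27² − 10²) = 49470.85 J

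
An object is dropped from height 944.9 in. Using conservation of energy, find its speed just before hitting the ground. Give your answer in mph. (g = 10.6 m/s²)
mgh = ½mv² → v = √(2gh) = √(2×10.6×24) = 22.56 m/s = 50.46 mph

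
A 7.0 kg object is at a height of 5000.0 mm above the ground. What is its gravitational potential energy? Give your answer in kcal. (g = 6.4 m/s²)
PE = mgh = 7 kg × 6.4 m/s² × 5 m = 224 J = 0.05354 kcal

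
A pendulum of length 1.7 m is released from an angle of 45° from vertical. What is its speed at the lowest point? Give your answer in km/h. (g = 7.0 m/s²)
h = L(1 − cosθ) = 1.7×(1 − cos45°) = 0.4979 m
v = √(2gh) = √(2×7.0×0.4979) = 2.64 m/s = 9.505 km/h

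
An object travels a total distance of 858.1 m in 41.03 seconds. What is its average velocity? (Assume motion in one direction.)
v_avg = Δd / Δt = 858.1 / 41.03 = 20.91 m/s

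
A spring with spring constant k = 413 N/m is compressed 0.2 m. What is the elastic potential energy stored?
PE = ½kx² = ½×413×0.2² = 8.26 J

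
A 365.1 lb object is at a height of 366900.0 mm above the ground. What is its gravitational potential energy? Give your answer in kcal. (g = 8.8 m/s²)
PE = mgh = 165.6 kg × 8.8 m/s² × 366.9 m = 5.347e+05 J = 127.8 kcal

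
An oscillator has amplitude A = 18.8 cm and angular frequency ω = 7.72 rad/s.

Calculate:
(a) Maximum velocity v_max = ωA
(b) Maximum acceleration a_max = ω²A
v_max = ωA = 7.72×0.188 = 1.451 m/s
a_max = ω²A = 7.72²×0.188 = 11.2 m/s²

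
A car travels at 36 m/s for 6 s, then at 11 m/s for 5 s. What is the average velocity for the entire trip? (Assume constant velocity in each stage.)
d₁ = v₁t₁ = 36 × 6 = 216 m
d₂ = v₂t₂ = 11 × 5 = 55 m
d_total = 271 m, t_total = 11 s
v_avg = d_total/t_total = 271/11 = 24.64 m/s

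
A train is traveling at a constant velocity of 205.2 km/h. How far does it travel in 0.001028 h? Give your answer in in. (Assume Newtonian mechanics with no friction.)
d = vt (with unit conversion) = 8305.0 in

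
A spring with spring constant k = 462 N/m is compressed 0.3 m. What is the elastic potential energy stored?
PE = ½kx² = ½×462×0.3² = 20.79 J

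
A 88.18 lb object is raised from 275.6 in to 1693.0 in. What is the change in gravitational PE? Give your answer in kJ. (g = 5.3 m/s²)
ΔPE = mg(h₂ − h₁) = 40 kg × 5.3 m/s² × (43 − 7) m = 7632 J = 7.632 kJ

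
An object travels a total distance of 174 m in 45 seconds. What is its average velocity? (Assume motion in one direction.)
v_avg = Δd / Δt = 174 / 45 = 3.87 m/s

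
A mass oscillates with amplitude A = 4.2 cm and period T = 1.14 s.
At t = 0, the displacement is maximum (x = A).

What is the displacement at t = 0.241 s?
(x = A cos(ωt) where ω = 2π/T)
ω = 2π/T = 2π/1.14 = 5.512 rad/s
x = A cos(ωt) = 4.2×cos(5.512×0.241) = 1.009 cm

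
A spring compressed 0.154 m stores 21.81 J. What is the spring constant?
PE = ½kx² → k = 2PE/x² = 2×21.81/0.154² = 1839.0 N/m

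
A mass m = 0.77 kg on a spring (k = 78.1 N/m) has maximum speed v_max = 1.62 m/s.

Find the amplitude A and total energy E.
½mv²_max = ½kA² → A = v_max√(m/k) = 1.62×√(0.77/78.1) = 0.1609 m = 16.09 cm
E = ½mv²_max = ½×0.77×1.62² = 1.01 J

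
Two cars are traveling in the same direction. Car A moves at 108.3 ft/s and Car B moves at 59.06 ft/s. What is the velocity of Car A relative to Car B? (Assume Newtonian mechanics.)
v_rel = v_A - v_B = 108.3 - 59.06 = 49.24 ft/s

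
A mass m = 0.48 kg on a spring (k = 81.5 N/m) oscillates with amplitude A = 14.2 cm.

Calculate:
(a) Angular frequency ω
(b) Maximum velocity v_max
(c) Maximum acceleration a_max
ω = √(k/m) = √(81.5/0.48) = 13.03 rad/s
v_max = ωA = 13.03×0.142 = 1.85 m/s
a_max = ω²A = 13.03²×0.142 = 24.11 m/s²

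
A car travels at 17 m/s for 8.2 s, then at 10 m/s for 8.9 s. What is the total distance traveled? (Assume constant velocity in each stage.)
d₁ = v₁t₁ = 17 × 8.2 = 139.4 m
d₂ = v₂t₂ = 10 × 8.9 = 89 m
d_total = 139.4 + 89 = 228.4 m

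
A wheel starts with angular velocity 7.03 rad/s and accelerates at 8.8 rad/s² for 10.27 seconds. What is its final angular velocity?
ω = ω₀ + αt = 7.03 + 8.8 × 10.27 = 97.41 rad/s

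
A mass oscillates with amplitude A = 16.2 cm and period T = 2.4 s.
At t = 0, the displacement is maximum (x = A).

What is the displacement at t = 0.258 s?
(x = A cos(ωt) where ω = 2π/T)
ω = 2π/T = 2π/2.4 = 2.618 rad/s
x = A cos(ωt) = 16.2×cos(2.618×0.258) = 12.64 cm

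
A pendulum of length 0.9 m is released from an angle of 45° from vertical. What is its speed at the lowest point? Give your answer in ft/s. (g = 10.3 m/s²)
h = L(1 − cosθ) = 0.9×(1 − cos45°) = 0.2636 m
v = √(2gh) = √(2×10.3×0.2636) = 2.33 m/s = 7.645 ft/s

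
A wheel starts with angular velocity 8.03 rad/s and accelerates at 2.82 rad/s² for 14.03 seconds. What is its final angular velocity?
ω = ω₀ + αt = 8.03 + 2.82 × 14.03 = 47.59 rad/s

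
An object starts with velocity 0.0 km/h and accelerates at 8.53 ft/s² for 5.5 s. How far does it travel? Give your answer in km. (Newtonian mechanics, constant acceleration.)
d = v₀t + ½at² (with unit conversion) = 0.03932 km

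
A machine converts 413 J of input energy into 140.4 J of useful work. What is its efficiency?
η = W_out/W_in = 140.4/413 = 0.34 = 34.0%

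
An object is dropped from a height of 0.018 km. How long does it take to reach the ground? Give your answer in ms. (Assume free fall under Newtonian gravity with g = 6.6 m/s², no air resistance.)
t = √(2h/g) (with unit conversion) = 2335.0 ms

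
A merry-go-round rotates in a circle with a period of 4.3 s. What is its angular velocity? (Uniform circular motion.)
ω = 2π/T = 2π/4.3 = 1.4612 rad/s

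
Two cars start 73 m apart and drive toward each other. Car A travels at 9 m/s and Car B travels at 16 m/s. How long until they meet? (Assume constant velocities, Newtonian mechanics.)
Combined speed: v_combined = 9 + 16 = 25 m/s
Time to meet: t = d/25 = 73/25 = 2.92 s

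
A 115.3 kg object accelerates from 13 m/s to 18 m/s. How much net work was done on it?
W_net = ΔKE = ½m(v₂² − v₁²) = ½×115.3×(18² − 13²) = 8935.75 J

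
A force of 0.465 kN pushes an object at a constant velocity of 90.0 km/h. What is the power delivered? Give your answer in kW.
P = Fv = 465 N × 25 m/s = 1.162e+04 W = 11.62 kW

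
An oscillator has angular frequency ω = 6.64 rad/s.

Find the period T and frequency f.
T = 2π/ω = 2π/6.64 = 0.9463 s; f = ω/2π = 1.057 Hz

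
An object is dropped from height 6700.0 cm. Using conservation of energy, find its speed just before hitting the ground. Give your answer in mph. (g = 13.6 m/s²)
mgh = ½mv² → v = √(2gh) = √(2×13.6×67) = 42.69 m/s = 95.49 mph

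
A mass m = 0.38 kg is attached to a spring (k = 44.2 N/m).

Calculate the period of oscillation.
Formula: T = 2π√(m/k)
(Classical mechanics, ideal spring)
T = 2π√(m/k) = 2π√(0.38/44.2) = 0.5826 s; f = 1/T = 1.716 Hz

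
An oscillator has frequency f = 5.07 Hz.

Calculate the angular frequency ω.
ω = 2πf = 2π×5.07 = 31.86 rad/s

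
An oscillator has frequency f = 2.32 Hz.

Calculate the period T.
T = 1/f = 1/2.32 = 0.431 s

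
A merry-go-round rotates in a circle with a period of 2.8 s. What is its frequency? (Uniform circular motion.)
f = 1/T = 1/2.8 = 0.3571 Hz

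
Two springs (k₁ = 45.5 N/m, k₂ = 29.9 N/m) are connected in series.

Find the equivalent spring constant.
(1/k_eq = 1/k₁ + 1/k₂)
1/k_eq = 1/45.5 + 1/29.9 = 0.055423; k_eq = 18.04 N/m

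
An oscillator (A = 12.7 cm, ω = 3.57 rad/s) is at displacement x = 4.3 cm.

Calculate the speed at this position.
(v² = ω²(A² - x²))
v = ω√(A² − x²) = 3.57×√(0.127² − 0.043²) = 0.4266 m/s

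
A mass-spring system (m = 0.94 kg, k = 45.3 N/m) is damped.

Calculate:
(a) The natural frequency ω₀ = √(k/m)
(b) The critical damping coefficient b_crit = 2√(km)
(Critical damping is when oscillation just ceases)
ω₀ = √(k/m) = √(45.3/0.94) = 6.942 rad/s
b_crit = 2√(km) = 2√(45.3×0.94) = 13.05 kg/s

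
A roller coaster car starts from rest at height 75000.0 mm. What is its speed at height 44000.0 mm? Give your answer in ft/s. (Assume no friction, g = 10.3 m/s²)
mgh₁ = ½mv₂² + mgh₂ → v₂ = √(2g(h₁−h₂)) = √(2×10.3×(75−44)) = 25.27 m/s = 82.91 ft/s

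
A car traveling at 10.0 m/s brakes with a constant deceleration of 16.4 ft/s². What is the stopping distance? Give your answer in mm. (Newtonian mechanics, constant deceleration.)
d = v₀² / (2a) (with unit conversion) = 10000.0 mm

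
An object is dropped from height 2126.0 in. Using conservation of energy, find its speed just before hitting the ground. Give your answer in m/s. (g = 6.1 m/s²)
mgh = ½mv² → v = √(2gh) = √(2×6.1×54) = 25.67 m/s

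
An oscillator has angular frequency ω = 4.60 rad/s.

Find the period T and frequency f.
T = 2π/ω = 2π/4.6 = 1.366 s; f = ω/2π = 0.7321 Hz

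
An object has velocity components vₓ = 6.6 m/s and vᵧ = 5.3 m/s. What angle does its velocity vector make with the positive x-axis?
θ = arctan(vᵧ/vₓ) = arctan(5.3/6.6) = 38.77°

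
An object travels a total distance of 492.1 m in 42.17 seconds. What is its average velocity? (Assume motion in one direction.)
v_avg = Δd / Δt = 492.1 / 42.17 = 11.67 m/s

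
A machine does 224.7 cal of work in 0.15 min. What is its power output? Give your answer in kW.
P = W/t = 940.1 J / 9 s = 104.5 W = 0.1045 kW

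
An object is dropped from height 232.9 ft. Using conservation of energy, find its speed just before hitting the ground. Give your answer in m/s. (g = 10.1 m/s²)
mgh = ½mv² → v = √(2gh) = √(2×10.1×70.99) = 37.87 m/s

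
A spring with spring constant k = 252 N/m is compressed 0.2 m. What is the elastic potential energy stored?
PE = ½kx² = ½×252×0.2² = 5.04 J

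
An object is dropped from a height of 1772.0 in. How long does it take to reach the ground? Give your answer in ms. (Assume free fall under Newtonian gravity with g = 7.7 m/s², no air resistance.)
t = √(2h/g) (with unit conversion) = 3419.0 ms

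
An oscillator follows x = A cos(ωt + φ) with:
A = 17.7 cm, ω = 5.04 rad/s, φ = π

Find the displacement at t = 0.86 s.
x = A cos(ωt + φ) = 17.7×cos(5.04×0.86 + π) = 6.532 cm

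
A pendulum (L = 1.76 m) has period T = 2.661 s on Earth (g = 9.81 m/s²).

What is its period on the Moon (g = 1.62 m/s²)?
T = 2π√(L/g), so T_moon/T_earth = √(g_earth/g_moon)
T_moon = 2π√(1.76/1.62) = 6.549 s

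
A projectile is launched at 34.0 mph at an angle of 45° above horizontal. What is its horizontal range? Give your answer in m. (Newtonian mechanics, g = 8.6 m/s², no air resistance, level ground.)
R = v₀² sin(2θ) / g (with unit conversion) = 26.86 m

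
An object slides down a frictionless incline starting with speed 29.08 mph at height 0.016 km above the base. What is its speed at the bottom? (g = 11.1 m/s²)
½mv₀² + mgh = ½mv² → v = √(v₀² + 2gh) = √(13² + 2×11.1×16) = 22.9 m/s = 51.22 mph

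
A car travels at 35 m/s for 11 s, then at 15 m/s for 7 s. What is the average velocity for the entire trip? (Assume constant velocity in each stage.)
d₁ = v₁t₁ = 35 × 11 = 385 m
d₂ = v₂t₂ = 15 × 7 = 105 m
d_total = 490 m, t_total = 18 s
v_avg = d_total/t_total = 490/18 = 27.22 m/s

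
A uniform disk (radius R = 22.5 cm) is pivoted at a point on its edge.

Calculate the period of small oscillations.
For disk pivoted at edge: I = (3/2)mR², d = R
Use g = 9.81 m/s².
I/m = (3/2)R² = 0.07594 m²; d = R = 0.225 m
T = 2π√((3/2)R²/(gR)) = 2π√(3R/(2g)) = 1.165 s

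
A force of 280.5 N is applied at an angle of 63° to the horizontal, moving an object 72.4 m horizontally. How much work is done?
W = Fd cosθ = 280.5×72.4×cos(63°) = 9219.7 J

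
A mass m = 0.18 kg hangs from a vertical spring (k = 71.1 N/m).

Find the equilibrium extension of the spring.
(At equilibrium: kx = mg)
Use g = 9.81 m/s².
x_eq = mg/k = 0.18×9.81/71.1 = 0.02484 m = 2.484 cm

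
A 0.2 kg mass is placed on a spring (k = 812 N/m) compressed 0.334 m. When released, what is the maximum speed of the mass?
½kx² = ½mv² → v = x√(k/m) = 0.334×√(812/0.2) = 21.28 m/s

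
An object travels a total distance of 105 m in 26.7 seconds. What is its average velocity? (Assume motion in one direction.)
v_avg = Δd / Δt = 105 / 26.7 = 3.93 m/s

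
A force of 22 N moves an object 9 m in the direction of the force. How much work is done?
W = Fd = 22×9 = 198.0 J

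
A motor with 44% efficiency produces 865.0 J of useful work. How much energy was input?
W_in = W_out/η = 865.0/0.44 = 1965.9 J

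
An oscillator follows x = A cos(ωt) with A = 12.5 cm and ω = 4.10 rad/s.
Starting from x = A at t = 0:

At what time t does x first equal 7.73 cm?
cos(ωt) = x/A = 7.73/12.5 = 0.6184
ωt = arccos(0.6184) = 0.9041 rad
t = 0.9041/4.1 = 0.2205 s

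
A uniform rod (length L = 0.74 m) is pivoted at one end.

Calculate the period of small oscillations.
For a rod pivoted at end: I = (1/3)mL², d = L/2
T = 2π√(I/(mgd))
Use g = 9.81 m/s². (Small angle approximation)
I/m = (1/3)L² = 0.1825 m²; d = L/2 = 0.37 m
T = 2π√(I/(mgd)) = 2π√(0.1825/(9.81×0.37)) = 1.409 s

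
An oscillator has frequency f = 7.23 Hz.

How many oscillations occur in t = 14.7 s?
n = f×t = 7.23×14.7 = 106.3 oscillations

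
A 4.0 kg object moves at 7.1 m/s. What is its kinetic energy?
KE = ½mv² = ½×4.0×7.1² = 100.82 J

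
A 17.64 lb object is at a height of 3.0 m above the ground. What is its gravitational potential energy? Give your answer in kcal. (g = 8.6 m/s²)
PE = mgh = 8.001 kg × 8.6 m/s² × 3 m = 206.4 J = 0.04934 kcal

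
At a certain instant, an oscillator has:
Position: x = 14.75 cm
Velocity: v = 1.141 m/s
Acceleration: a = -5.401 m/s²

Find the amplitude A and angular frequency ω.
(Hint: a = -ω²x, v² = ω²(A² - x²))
a = −ω²x → ω = √(|a|/x) = √(5.401/0.1475) = 6.051 rad/s
v² = ω²(A² − x²) → A = √(x² + v²/ω²) = √(0.1475² + 1.141²/6.051²) = 0.2394 m = 23.94 cm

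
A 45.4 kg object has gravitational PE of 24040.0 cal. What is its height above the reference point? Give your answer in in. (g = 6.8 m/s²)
PE = mgh → h = PE/(mg) = 1.006e+05 J / (45.4 kg × 6.8 m/s²) = 325.8 m = 12830.0 in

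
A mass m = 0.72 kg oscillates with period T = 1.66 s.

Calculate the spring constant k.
T = 2π√(m/k) → k = m(2π/T)² = 0.72×(2π/1.66)² = 10.32 N/m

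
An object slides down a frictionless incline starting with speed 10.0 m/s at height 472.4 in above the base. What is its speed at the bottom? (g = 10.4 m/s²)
½mv₀² + mgh = ½mv² → v = √(v₀² + 2gh) = √(10² + 2×10.4×12) = 18.7 m/s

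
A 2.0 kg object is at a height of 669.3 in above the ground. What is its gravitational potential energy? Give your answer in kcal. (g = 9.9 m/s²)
PE = mgh = 2 kg × 9.9 m/s² × 17 m = 336.6 J = 0.08045 kcal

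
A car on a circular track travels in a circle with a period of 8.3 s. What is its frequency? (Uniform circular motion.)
f = 1/T = 1/8.3 = 0.1205 Hz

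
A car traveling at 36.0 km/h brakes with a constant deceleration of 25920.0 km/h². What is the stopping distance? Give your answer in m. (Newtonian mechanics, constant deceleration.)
d = v₀² / (2a) (with unit conversion) = 25.0 m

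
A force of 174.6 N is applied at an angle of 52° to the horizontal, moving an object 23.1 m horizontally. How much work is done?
W = Fd cosθ = 174.6×23.1×cos(52°) = 2483.1 J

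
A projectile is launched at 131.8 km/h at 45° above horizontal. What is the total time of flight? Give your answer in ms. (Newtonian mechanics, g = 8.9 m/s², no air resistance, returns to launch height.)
T = 2v₀sin(θ)/g (with unit conversion) = 5818.0 ms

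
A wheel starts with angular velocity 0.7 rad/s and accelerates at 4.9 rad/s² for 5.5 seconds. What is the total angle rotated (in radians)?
θ = ω₀t + ½αt² = 0.7×5.5 + ½×4.9×5.5² = 77.96 rad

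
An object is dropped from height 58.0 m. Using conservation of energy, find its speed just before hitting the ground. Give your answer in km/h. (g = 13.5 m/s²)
mgh = ½mv² → v = √(2gh) = √(2×13.5×58) = 39.57 m/s = 142.5 km/h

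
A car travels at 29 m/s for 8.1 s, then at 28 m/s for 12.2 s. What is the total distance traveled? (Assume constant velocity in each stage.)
d₁ = v₁t₁ = 29 × 8.1 = 234.9 m
d₂ = v₂t₂ = 28 × 12.2 = 341.6 m
d_total = 234.9 + 341.6 = 576.5 m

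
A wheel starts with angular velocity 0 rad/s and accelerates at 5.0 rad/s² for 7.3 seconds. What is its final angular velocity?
ω = ω₀ + αt = 0 + 5.0 × 7.3 = 36.5 rad/s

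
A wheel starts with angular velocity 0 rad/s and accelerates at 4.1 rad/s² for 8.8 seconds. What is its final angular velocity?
ω = ω₀ + αt = 0 + 4.1 × 8.8 = 36.08 rad/s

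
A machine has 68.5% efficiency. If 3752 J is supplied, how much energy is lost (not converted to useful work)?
W_out = η × W_in = 0.685×3752 = 2570.1 J
W_lost = W_in − W_out = 3752 − 2570.1 = 1181.9 J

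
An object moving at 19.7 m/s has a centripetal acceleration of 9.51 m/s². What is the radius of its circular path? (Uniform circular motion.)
r = v²/a_c = 19.7²/9.51 = 40.81 m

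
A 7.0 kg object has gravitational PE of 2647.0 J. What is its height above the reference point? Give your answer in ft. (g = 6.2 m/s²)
PE = mgh → h = PE/(mg) = 2647 J / (7 kg × 6.2 m/s²) = 60.99 m = 200.1 ft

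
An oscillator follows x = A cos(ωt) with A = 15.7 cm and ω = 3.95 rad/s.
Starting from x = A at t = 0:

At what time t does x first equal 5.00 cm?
cos(ωt) = x/A = 5.0/15.7 = 0.3185
ωt = arccos(0.3185) = 1.247 rad
t = 1.247/3.95 = 0.3156 s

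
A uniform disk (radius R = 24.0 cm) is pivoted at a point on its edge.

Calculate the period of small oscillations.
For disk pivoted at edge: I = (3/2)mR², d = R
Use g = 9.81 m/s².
I/m = (3/2)R² = 0.0864 m²; d = R = 0.24 m
T = 2π√((3/2)R²/(gR)) = 2π√(3R/(2g)) = 1.204 s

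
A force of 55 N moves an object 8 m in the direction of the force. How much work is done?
W = Fd = 55×8 = 440.0 J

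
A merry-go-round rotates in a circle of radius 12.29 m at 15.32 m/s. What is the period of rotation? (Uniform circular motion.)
T = 2πr/v = 2π×12.29/15.32 = 5.04 s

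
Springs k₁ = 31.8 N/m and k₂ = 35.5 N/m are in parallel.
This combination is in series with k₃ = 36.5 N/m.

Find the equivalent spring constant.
k₁₂ = k₁ + k₂ = 67.3 N/m (parallel)
1/k_eq = 1/k₁₂ + 1/k₃ → k_eq = 23.67 N/m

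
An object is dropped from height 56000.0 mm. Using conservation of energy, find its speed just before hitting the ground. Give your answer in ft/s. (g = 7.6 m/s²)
mgh = ½mv² → v = √(2gh) = √(2×7.6×56) = 29.18 m/s = 95.72 ft/s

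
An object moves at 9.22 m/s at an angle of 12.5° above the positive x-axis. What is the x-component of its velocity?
vₓ = v cos(θ) = 9.22 × cos(12.5°) = 9.0 m/s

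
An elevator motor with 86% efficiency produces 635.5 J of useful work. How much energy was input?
W_in = W_out/η = 635.5/0.86 = 738.95 J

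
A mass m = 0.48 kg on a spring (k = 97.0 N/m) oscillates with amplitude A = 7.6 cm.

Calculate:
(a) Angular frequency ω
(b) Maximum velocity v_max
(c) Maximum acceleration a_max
ω = √(k/m) = √(97.0/0.48) = 14.22 rad/s
v_max = ωA = 14.22×0.076 = 1.08 m/s
a_max = ω²A = 14.22²×0.076 = 15.36 m/s²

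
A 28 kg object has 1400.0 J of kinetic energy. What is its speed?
KE = ½mv² → v = √(2KE/m) = √(2×1400.0/28) = 10.0 m/s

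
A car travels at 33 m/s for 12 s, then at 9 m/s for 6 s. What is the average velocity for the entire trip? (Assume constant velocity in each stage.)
d₁ = v₁t₁ = 33 × 12 = 396 m
d₂ = v₂t₂ = 9 × 6 = 54 m
d_total = 450 m, t_total = 18 s
v_avg = d_total/t_total = 450/18 = 25.0 m/s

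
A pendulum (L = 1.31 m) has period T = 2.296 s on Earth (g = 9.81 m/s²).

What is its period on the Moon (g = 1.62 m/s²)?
T = 2π√(L/g), so T_moon/T_earth = √(g_earth/g_moon)
T_moon = 2π√(1.31/1.62) = 5.65 s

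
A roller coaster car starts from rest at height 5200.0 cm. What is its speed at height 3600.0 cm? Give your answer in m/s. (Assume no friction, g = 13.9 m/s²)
mgh₁ = ½mv₂² + mgh₂ → v₂ = √(2g(h₁−h₂)) = √(2×13.9×(52−36)) = 21.09 m/s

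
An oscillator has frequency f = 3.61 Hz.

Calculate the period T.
T = 1/f = 1/3.61 = 0.277 s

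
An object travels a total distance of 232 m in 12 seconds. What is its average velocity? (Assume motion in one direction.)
v_avg = Δd / Δt = 232 / 12 = 19.33 m/s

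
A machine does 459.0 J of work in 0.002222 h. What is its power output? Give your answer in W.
P = W/t = 459 J / 7.999 s = 57.38 W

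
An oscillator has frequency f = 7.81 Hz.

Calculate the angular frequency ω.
ω = 2πf = 2π×7.81 = 49.07 rad/s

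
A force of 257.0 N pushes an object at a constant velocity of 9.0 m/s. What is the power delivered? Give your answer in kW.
P = Fv = 257 N × 9 m/s = 2313 W = 2.313 kW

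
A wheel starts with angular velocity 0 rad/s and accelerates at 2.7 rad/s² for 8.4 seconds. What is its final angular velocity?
ω = ω₀ + αt = 0 + 2.7 × 8.4 = 22.68 rad/s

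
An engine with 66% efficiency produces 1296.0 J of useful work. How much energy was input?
W_in = W_out/η = 1296.0/0.66 = 1963.6 J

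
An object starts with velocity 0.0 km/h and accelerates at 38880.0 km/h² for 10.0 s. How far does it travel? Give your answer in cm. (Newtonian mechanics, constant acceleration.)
d = v₀t + ½at² (with unit conversion) = 15000.0 cm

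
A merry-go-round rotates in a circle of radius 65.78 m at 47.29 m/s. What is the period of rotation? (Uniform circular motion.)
T = 2πr/v = 2π×65.78/47.29 = 8.74 s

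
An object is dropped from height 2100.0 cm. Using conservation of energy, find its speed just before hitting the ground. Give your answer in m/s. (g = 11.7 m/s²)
mgh = ½mv² → v = √(2gh) = √(2×11.7×21) = 22.17 m/s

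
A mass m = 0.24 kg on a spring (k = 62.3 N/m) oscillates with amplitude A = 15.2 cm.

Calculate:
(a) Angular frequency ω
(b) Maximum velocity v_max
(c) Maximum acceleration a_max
ω = √(k/m) = √(62.3/0.24) = 16.11 rad/s
v_max = ωA = 16.11×0.152 = 2.449 m/s
a_max = ω²A = 16.11²×0.152 = 39.46 m/s²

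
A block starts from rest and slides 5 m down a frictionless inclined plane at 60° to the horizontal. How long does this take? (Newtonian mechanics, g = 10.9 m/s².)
a = g sin(θ) = 10.9 × sin(60°) = 9.44 m/s²
t = √(2d/a) = √(2 × 5 / 9.44) = 1.03 s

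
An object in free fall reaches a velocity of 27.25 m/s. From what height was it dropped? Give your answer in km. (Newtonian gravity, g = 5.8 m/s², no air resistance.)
h = v²/(2g) (with unit conversion) = 0.06401 km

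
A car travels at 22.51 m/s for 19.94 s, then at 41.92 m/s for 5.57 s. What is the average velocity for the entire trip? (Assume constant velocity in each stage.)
d₁ = v₁t₁ = 22.51 × 19.94 = 448.849 m
d₂ = v₂t₂ = 41.92 × 5.57 = 233.494 m
d_total = 682.34 m, t_total = 25.51 s
v_avg = d_total/t_total = 682.34/25.51 = 26.75 m/s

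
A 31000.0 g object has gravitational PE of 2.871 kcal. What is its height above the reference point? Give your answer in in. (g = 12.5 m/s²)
PE = mgh → h = PE/(mg) = 1.201e+04 J / (31 kg × 12.5 m/s²) = 31 m = 1220.0 in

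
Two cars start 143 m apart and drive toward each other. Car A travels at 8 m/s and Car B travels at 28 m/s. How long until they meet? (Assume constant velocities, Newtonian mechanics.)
Combined speed: v_combined = 8 + 28 = 36 m/s
Time to meet: t = d/36 = 143/36 = 3.97 s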